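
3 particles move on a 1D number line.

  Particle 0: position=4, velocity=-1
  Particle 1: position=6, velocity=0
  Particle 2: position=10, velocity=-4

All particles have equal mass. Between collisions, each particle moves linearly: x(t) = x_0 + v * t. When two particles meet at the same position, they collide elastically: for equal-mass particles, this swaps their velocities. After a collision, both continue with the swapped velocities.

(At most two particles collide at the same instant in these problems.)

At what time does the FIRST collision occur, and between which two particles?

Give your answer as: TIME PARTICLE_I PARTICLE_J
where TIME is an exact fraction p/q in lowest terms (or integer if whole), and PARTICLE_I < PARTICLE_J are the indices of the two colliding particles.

Pair (0,1): pos 4,6 vel -1,0 -> not approaching (rel speed -1 <= 0)
Pair (1,2): pos 6,10 vel 0,-4 -> gap=4, closing at 4/unit, collide at t=1
Earliest collision: t=1 between 1 and 2

Answer: 1 1 2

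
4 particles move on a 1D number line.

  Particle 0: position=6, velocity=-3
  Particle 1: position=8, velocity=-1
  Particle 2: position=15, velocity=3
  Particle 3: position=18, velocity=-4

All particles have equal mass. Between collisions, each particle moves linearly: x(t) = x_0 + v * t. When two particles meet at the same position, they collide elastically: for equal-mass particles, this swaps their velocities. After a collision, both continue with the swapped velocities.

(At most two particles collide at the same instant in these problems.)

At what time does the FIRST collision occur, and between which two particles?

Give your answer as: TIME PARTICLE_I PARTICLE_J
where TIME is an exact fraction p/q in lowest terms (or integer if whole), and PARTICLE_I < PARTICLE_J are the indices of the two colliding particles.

Answer: 3/7 2 3

Derivation:
Pair (0,1): pos 6,8 vel -3,-1 -> not approaching (rel speed -2 <= 0)
Pair (1,2): pos 8,15 vel -1,3 -> not approaching (rel speed -4 <= 0)
Pair (2,3): pos 15,18 vel 3,-4 -> gap=3, closing at 7/unit, collide at t=3/7
Earliest collision: t=3/7 between 2 and 3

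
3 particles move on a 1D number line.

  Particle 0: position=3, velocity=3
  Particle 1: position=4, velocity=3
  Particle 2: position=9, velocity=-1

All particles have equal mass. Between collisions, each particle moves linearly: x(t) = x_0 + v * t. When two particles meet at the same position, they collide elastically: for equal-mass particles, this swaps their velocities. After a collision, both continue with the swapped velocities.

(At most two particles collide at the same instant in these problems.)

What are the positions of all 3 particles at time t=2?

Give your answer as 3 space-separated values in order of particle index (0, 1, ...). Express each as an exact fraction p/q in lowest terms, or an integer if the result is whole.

Collision at t=5/4: particles 1 and 2 swap velocities; positions: p0=27/4 p1=31/4 p2=31/4; velocities now: v0=3 v1=-1 v2=3
Collision at t=3/2: particles 0 and 1 swap velocities; positions: p0=15/2 p1=15/2 p2=17/2; velocities now: v0=-1 v1=3 v2=3
Advance to t=2 (no further collisions before then); velocities: v0=-1 v1=3 v2=3; positions = 7 9 10

Answer: 7 9 10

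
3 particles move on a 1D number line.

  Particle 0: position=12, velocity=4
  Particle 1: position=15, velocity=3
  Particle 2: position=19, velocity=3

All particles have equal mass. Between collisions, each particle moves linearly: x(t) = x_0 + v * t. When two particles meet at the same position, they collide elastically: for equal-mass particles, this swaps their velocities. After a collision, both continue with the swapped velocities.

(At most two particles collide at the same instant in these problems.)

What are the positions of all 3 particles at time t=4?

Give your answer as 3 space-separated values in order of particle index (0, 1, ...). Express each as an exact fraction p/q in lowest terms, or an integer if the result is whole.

Collision at t=3: particles 0 and 1 swap velocities; positions: p0=24 p1=24 p2=28; velocities now: v0=3 v1=4 v2=3
Advance to t=4 (no further collisions before then); velocities: v0=3 v1=4 v2=3; positions = 27 28 31

Answer: 27 28 31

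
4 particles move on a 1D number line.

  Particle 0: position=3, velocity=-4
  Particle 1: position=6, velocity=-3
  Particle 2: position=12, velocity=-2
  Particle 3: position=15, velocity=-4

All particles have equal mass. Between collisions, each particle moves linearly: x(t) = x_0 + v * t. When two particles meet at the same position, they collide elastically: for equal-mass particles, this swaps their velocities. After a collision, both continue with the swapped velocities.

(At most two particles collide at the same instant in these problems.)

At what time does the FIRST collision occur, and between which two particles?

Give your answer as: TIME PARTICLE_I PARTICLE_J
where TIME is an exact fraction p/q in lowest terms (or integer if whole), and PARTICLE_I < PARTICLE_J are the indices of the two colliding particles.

Pair (0,1): pos 3,6 vel -4,-3 -> not approaching (rel speed -1 <= 0)
Pair (1,2): pos 6,12 vel -3,-2 -> not approaching (rel speed -1 <= 0)
Pair (2,3): pos 12,15 vel -2,-4 -> gap=3, closing at 2/unit, collide at t=3/2
Earliest collision: t=3/2 between 2 and 3

Answer: 3/2 2 3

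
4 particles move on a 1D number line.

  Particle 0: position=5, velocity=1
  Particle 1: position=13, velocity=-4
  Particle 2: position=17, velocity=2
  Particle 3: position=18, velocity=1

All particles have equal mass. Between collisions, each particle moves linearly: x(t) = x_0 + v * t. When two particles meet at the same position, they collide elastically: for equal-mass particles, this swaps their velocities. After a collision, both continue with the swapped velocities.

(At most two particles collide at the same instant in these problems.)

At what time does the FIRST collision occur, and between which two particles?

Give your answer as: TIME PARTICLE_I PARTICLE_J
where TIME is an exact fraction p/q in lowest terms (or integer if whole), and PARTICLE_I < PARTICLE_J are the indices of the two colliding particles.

Answer: 1 2 3

Derivation:
Pair (0,1): pos 5,13 vel 1,-4 -> gap=8, closing at 5/unit, collide at t=8/5
Pair (1,2): pos 13,17 vel -4,2 -> not approaching (rel speed -6 <= 0)
Pair (2,3): pos 17,18 vel 2,1 -> gap=1, closing at 1/unit, collide at t=1
Earliest collision: t=1 between 2 and 3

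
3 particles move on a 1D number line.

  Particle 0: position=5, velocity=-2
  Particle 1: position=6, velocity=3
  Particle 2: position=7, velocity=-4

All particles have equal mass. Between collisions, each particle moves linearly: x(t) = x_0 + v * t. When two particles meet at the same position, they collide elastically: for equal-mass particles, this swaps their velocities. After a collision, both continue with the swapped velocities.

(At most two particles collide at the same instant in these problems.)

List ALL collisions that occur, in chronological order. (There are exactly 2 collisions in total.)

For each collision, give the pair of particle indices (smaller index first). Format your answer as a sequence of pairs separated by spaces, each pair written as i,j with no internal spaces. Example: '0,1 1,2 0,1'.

Answer: 1,2 0,1

Derivation:
Collision at t=1/7: particles 1 and 2 swap velocities; positions: p0=33/7 p1=45/7 p2=45/7; velocities now: v0=-2 v1=-4 v2=3
Collision at t=1: particles 0 and 1 swap velocities; positions: p0=3 p1=3 p2=9; velocities now: v0=-4 v1=-2 v2=3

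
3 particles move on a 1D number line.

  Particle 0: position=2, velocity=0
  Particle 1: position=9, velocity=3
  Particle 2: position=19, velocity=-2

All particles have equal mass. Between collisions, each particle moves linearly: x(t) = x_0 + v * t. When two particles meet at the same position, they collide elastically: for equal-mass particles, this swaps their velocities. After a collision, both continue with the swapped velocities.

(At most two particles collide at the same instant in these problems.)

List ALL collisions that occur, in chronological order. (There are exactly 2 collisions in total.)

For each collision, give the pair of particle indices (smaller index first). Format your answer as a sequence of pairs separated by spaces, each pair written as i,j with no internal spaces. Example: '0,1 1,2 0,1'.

Answer: 1,2 0,1

Derivation:
Collision at t=2: particles 1 and 2 swap velocities; positions: p0=2 p1=15 p2=15; velocities now: v0=0 v1=-2 v2=3
Collision at t=17/2: particles 0 and 1 swap velocities; positions: p0=2 p1=2 p2=69/2; velocities now: v0=-2 v1=0 v2=3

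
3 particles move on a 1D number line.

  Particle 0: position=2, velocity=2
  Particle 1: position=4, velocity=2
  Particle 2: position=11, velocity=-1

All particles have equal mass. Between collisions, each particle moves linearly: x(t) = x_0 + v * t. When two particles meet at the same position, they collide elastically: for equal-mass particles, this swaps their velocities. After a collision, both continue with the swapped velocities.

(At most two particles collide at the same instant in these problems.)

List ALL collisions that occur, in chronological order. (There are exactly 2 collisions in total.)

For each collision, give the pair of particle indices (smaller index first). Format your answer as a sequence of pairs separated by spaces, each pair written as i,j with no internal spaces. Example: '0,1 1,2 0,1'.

Collision at t=7/3: particles 1 and 2 swap velocities; positions: p0=20/3 p1=26/3 p2=26/3; velocities now: v0=2 v1=-1 v2=2
Collision at t=3: particles 0 and 1 swap velocities; positions: p0=8 p1=8 p2=10; velocities now: v0=-1 v1=2 v2=2

Answer: 1,2 0,1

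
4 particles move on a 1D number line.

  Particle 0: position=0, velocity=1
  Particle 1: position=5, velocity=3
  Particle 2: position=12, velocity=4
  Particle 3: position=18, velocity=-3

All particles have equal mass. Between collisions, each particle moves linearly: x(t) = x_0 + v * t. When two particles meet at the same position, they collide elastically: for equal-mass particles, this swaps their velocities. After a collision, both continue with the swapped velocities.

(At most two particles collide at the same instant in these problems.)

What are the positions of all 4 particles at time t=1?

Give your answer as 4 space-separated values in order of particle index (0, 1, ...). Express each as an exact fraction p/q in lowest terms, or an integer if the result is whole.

Answer: 1 8 15 16

Derivation:
Collision at t=6/7: particles 2 and 3 swap velocities; positions: p0=6/7 p1=53/7 p2=108/7 p3=108/7; velocities now: v0=1 v1=3 v2=-3 v3=4
Advance to t=1 (no further collisions before then); velocities: v0=1 v1=3 v2=-3 v3=4; positions = 1 8 15 16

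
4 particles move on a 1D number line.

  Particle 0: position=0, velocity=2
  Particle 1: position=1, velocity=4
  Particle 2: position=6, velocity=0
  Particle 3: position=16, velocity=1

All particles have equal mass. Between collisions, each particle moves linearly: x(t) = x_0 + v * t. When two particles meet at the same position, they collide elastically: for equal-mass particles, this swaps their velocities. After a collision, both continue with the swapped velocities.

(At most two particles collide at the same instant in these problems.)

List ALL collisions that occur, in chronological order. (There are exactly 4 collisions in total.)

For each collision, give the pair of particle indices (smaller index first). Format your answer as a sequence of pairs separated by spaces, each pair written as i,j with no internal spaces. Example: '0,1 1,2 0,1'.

Answer: 1,2 0,1 2,3 1,2

Derivation:
Collision at t=5/4: particles 1 and 2 swap velocities; positions: p0=5/2 p1=6 p2=6 p3=69/4; velocities now: v0=2 v1=0 v2=4 v3=1
Collision at t=3: particles 0 and 1 swap velocities; positions: p0=6 p1=6 p2=13 p3=19; velocities now: v0=0 v1=2 v2=4 v3=1
Collision at t=5: particles 2 and 3 swap velocities; positions: p0=6 p1=10 p2=21 p3=21; velocities now: v0=0 v1=2 v2=1 v3=4
Collision at t=16: particles 1 and 2 swap velocities; positions: p0=6 p1=32 p2=32 p3=65; velocities now: v0=0 v1=1 v2=2 v3=4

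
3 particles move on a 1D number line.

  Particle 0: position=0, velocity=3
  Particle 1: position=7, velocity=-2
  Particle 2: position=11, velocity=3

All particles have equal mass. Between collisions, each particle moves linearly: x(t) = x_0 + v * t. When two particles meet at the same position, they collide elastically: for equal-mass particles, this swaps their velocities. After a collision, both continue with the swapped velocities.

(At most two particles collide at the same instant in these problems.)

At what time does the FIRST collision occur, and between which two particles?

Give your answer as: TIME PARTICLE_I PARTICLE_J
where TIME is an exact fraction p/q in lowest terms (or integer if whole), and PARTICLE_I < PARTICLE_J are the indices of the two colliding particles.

Answer: 7/5 0 1

Derivation:
Pair (0,1): pos 0,7 vel 3,-2 -> gap=7, closing at 5/unit, collide at t=7/5
Pair (1,2): pos 7,11 vel -2,3 -> not approaching (rel speed -5 <= 0)
Earliest collision: t=7/5 between 0 and 1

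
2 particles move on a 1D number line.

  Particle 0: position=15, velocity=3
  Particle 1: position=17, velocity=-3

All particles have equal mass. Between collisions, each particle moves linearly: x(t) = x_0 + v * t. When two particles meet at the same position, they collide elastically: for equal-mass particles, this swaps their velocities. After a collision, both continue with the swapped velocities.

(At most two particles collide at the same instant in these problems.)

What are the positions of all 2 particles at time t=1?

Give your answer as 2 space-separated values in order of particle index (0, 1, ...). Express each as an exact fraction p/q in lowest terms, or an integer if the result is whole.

Answer: 14 18

Derivation:
Collision at t=1/3: particles 0 and 1 swap velocities; positions: p0=16 p1=16; velocities now: v0=-3 v1=3
Advance to t=1 (no further collisions before then); velocities: v0=-3 v1=3; positions = 14 18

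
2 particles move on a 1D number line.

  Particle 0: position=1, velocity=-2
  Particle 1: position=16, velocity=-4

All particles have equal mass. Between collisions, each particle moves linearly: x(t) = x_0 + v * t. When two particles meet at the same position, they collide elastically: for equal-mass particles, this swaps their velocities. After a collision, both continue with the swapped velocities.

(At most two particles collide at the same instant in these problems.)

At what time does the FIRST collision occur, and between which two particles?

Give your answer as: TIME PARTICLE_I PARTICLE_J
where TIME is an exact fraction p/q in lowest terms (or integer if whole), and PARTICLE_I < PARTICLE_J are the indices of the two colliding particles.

Pair (0,1): pos 1,16 vel -2,-4 -> gap=15, closing at 2/unit, collide at t=15/2
Earliest collision: t=15/2 between 0 and 1

Answer: 15/2 0 1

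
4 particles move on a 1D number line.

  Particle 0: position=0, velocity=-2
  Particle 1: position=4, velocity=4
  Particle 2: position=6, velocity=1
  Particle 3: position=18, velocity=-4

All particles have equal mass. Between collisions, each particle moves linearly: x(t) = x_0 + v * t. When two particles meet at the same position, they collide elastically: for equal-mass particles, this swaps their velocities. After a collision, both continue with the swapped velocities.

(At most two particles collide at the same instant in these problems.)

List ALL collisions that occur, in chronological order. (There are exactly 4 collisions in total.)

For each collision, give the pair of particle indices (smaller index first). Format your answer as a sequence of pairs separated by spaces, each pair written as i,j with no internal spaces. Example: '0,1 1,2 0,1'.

Collision at t=2/3: particles 1 and 2 swap velocities; positions: p0=-4/3 p1=20/3 p2=20/3 p3=46/3; velocities now: v0=-2 v1=1 v2=4 v3=-4
Collision at t=7/4: particles 2 and 3 swap velocities; positions: p0=-7/2 p1=31/4 p2=11 p3=11; velocities now: v0=-2 v1=1 v2=-4 v3=4
Collision at t=12/5: particles 1 and 2 swap velocities; positions: p0=-24/5 p1=42/5 p2=42/5 p3=68/5; velocities now: v0=-2 v1=-4 v2=1 v3=4
Collision at t=9: particles 0 and 1 swap velocities; positions: p0=-18 p1=-18 p2=15 p3=40; velocities now: v0=-4 v1=-2 v2=1 v3=4

Answer: 1,2 2,3 1,2 0,1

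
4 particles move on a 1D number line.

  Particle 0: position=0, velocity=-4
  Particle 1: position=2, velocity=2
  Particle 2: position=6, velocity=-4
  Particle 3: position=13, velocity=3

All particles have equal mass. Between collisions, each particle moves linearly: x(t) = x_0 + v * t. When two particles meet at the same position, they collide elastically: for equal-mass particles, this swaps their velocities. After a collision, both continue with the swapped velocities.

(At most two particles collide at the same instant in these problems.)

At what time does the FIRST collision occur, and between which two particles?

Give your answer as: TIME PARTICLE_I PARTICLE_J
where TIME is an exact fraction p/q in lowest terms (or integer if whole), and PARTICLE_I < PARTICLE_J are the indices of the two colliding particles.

Answer: 2/3 1 2

Derivation:
Pair (0,1): pos 0,2 vel -4,2 -> not approaching (rel speed -6 <= 0)
Pair (1,2): pos 2,6 vel 2,-4 -> gap=4, closing at 6/unit, collide at t=2/3
Pair (2,3): pos 6,13 vel -4,3 -> not approaching (rel speed -7 <= 0)
Earliest collision: t=2/3 between 1 and 2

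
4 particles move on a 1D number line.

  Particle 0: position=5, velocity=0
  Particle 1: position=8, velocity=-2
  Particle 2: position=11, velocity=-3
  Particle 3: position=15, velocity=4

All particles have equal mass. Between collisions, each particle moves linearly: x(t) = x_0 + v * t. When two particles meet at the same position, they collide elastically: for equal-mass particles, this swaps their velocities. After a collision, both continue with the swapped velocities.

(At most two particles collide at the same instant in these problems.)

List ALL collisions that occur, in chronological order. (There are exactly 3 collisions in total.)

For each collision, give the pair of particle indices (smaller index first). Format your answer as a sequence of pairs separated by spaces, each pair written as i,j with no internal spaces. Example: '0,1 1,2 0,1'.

Answer: 0,1 1,2 0,1

Derivation:
Collision at t=3/2: particles 0 and 1 swap velocities; positions: p0=5 p1=5 p2=13/2 p3=21; velocities now: v0=-2 v1=0 v2=-3 v3=4
Collision at t=2: particles 1 and 2 swap velocities; positions: p0=4 p1=5 p2=5 p3=23; velocities now: v0=-2 v1=-3 v2=0 v3=4
Collision at t=3: particles 0 and 1 swap velocities; positions: p0=2 p1=2 p2=5 p3=27; velocities now: v0=-3 v1=-2 v2=0 v3=4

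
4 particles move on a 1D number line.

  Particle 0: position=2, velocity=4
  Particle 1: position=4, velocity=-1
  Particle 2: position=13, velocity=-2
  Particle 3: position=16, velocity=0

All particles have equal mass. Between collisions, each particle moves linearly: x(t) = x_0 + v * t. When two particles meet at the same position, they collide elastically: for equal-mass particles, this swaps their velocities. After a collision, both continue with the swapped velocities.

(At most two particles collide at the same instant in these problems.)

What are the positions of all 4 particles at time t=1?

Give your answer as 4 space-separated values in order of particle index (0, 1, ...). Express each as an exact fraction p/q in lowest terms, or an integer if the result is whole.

Answer: 3 6 11 16

Derivation:
Collision at t=2/5: particles 0 and 1 swap velocities; positions: p0=18/5 p1=18/5 p2=61/5 p3=16; velocities now: v0=-1 v1=4 v2=-2 v3=0
Advance to t=1 (no further collisions before then); velocities: v0=-1 v1=4 v2=-2 v3=0; positions = 3 6 11 16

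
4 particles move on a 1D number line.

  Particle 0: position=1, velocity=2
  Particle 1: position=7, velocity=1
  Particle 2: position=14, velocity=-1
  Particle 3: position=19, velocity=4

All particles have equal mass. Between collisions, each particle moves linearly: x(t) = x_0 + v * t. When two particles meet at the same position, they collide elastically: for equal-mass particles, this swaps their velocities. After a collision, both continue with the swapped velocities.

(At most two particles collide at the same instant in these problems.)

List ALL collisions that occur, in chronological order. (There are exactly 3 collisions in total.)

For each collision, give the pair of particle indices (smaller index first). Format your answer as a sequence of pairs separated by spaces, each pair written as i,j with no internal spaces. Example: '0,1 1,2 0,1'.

Answer: 1,2 0,1 1,2

Derivation:
Collision at t=7/2: particles 1 and 2 swap velocities; positions: p0=8 p1=21/2 p2=21/2 p3=33; velocities now: v0=2 v1=-1 v2=1 v3=4
Collision at t=13/3: particles 0 and 1 swap velocities; positions: p0=29/3 p1=29/3 p2=34/3 p3=109/3; velocities now: v0=-1 v1=2 v2=1 v3=4
Collision at t=6: particles 1 and 2 swap velocities; positions: p0=8 p1=13 p2=13 p3=43; velocities now: v0=-1 v1=1 v2=2 v3=4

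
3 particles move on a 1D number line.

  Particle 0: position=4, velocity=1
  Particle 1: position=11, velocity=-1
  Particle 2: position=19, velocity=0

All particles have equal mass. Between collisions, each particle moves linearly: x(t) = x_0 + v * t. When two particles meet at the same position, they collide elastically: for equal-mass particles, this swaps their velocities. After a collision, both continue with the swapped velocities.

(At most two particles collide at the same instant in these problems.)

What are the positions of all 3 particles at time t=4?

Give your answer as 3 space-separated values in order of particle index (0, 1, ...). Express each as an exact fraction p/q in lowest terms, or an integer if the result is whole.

Answer: 7 8 19

Derivation:
Collision at t=7/2: particles 0 and 1 swap velocities; positions: p0=15/2 p1=15/2 p2=19; velocities now: v0=-1 v1=1 v2=0
Advance to t=4 (no further collisions before then); velocities: v0=-1 v1=1 v2=0; positions = 7 8 19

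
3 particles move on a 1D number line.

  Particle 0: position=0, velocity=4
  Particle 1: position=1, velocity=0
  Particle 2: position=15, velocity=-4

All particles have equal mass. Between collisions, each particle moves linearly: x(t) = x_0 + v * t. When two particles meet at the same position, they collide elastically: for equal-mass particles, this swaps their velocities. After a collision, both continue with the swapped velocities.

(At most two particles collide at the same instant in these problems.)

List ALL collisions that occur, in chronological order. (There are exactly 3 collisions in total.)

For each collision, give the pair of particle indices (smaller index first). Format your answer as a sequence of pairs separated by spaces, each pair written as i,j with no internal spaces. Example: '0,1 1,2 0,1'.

Answer: 0,1 1,2 0,1

Derivation:
Collision at t=1/4: particles 0 and 1 swap velocities; positions: p0=1 p1=1 p2=14; velocities now: v0=0 v1=4 v2=-4
Collision at t=15/8: particles 1 and 2 swap velocities; positions: p0=1 p1=15/2 p2=15/2; velocities now: v0=0 v1=-4 v2=4
Collision at t=7/2: particles 0 and 1 swap velocities; positions: p0=1 p1=1 p2=14; velocities now: v0=-4 v1=0 v2=4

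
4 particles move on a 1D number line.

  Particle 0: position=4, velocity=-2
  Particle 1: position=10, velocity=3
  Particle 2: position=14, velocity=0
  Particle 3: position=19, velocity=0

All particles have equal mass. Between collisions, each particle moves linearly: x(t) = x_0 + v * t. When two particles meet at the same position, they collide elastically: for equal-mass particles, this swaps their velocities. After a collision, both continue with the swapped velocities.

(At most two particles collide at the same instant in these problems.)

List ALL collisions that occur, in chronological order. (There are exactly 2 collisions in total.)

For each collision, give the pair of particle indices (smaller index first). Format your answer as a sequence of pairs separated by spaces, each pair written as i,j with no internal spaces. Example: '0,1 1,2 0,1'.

Collision at t=4/3: particles 1 and 2 swap velocities; positions: p0=4/3 p1=14 p2=14 p3=19; velocities now: v0=-2 v1=0 v2=3 v3=0
Collision at t=3: particles 2 and 3 swap velocities; positions: p0=-2 p1=14 p2=19 p3=19; velocities now: v0=-2 v1=0 v2=0 v3=3

Answer: 1,2 2,3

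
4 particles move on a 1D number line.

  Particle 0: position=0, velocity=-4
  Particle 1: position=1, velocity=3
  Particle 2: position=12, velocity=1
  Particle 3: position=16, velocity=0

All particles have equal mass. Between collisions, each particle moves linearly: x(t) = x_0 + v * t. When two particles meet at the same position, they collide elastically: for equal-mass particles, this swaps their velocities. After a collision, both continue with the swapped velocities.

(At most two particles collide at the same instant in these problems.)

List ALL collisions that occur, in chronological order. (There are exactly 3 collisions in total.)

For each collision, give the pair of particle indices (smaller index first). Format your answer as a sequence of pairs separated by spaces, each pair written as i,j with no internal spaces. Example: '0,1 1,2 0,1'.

Answer: 2,3 1,2 2,3

Derivation:
Collision at t=4: particles 2 and 3 swap velocities; positions: p0=-16 p1=13 p2=16 p3=16; velocities now: v0=-4 v1=3 v2=0 v3=1
Collision at t=5: particles 1 and 2 swap velocities; positions: p0=-20 p1=16 p2=16 p3=17; velocities now: v0=-4 v1=0 v2=3 v3=1
Collision at t=11/2: particles 2 and 3 swap velocities; positions: p0=-22 p1=16 p2=35/2 p3=35/2; velocities now: v0=-4 v1=0 v2=1 v3=3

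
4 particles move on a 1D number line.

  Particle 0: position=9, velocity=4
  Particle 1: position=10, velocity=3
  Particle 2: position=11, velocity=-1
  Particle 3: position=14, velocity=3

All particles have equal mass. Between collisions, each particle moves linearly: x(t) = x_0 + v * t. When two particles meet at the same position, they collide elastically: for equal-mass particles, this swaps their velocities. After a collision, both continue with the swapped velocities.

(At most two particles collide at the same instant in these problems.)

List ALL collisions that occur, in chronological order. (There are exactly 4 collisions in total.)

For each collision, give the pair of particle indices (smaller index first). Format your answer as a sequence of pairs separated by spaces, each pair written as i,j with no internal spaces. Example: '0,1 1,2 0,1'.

Answer: 1,2 0,1 1,2 2,3

Derivation:
Collision at t=1/4: particles 1 and 2 swap velocities; positions: p0=10 p1=43/4 p2=43/4 p3=59/4; velocities now: v0=4 v1=-1 v2=3 v3=3
Collision at t=2/5: particles 0 and 1 swap velocities; positions: p0=53/5 p1=53/5 p2=56/5 p3=76/5; velocities now: v0=-1 v1=4 v2=3 v3=3
Collision at t=1: particles 1 and 2 swap velocities; positions: p0=10 p1=13 p2=13 p3=17; velocities now: v0=-1 v1=3 v2=4 v3=3
Collision at t=5: particles 2 and 3 swap velocities; positions: p0=6 p1=25 p2=29 p3=29; velocities now: v0=-1 v1=3 v2=3 v3=4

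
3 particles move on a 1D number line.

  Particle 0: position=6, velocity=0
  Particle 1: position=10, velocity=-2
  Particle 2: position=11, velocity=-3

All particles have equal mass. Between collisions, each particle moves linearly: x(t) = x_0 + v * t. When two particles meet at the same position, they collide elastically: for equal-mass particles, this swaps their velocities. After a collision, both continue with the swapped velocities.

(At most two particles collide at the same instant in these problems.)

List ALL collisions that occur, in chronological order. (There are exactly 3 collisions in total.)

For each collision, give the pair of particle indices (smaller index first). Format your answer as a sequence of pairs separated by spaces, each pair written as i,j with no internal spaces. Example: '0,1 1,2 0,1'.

Answer: 1,2 0,1 1,2

Derivation:
Collision at t=1: particles 1 and 2 swap velocities; positions: p0=6 p1=8 p2=8; velocities now: v0=0 v1=-3 v2=-2
Collision at t=5/3: particles 0 and 1 swap velocities; positions: p0=6 p1=6 p2=20/3; velocities now: v0=-3 v1=0 v2=-2
Collision at t=2: particles 1 and 2 swap velocities; positions: p0=5 p1=6 p2=6; velocities now: v0=-3 v1=-2 v2=0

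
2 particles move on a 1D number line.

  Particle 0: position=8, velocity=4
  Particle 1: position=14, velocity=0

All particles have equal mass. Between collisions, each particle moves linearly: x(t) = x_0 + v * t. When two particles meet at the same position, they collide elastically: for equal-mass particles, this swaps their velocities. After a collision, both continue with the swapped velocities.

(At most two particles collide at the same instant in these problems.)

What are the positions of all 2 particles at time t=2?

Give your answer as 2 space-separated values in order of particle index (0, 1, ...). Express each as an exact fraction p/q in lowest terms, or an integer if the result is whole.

Answer: 14 16

Derivation:
Collision at t=3/2: particles 0 and 1 swap velocities; positions: p0=14 p1=14; velocities now: v0=0 v1=4
Advance to t=2 (no further collisions before then); velocities: v0=0 v1=4; positions = 14 16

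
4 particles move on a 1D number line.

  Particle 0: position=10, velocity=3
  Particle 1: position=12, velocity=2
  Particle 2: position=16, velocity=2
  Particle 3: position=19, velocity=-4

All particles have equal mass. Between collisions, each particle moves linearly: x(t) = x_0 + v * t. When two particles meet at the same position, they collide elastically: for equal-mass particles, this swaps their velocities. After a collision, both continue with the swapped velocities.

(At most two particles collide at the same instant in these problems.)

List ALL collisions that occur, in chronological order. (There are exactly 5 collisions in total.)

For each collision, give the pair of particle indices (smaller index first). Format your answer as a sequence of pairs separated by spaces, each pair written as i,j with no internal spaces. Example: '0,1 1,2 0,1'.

Collision at t=1/2: particles 2 and 3 swap velocities; positions: p0=23/2 p1=13 p2=17 p3=17; velocities now: v0=3 v1=2 v2=-4 v3=2
Collision at t=7/6: particles 1 and 2 swap velocities; positions: p0=27/2 p1=43/3 p2=43/3 p3=55/3; velocities now: v0=3 v1=-4 v2=2 v3=2
Collision at t=9/7: particles 0 and 1 swap velocities; positions: p0=97/7 p1=97/7 p2=102/7 p3=130/7; velocities now: v0=-4 v1=3 v2=2 v3=2
Collision at t=2: particles 1 and 2 swap velocities; positions: p0=11 p1=16 p2=16 p3=20; velocities now: v0=-4 v1=2 v2=3 v3=2
Collision at t=6: particles 2 and 3 swap velocities; positions: p0=-5 p1=24 p2=28 p3=28; velocities now: v0=-4 v1=2 v2=2 v3=3

Answer: 2,3 1,2 0,1 1,2 2,3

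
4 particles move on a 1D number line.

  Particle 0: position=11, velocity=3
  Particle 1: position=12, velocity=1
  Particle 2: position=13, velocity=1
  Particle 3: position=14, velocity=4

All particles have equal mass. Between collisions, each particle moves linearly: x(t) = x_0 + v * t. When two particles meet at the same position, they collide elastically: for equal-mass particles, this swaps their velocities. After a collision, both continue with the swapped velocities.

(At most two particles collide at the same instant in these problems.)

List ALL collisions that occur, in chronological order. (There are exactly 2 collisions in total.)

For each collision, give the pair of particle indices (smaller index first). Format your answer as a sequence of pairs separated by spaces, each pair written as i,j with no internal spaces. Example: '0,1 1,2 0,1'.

Answer: 0,1 1,2

Derivation:
Collision at t=1/2: particles 0 and 1 swap velocities; positions: p0=25/2 p1=25/2 p2=27/2 p3=16; velocities now: v0=1 v1=3 v2=1 v3=4
Collision at t=1: particles 1 and 2 swap velocities; positions: p0=13 p1=14 p2=14 p3=18; velocities now: v0=1 v1=1 v2=3 v3=4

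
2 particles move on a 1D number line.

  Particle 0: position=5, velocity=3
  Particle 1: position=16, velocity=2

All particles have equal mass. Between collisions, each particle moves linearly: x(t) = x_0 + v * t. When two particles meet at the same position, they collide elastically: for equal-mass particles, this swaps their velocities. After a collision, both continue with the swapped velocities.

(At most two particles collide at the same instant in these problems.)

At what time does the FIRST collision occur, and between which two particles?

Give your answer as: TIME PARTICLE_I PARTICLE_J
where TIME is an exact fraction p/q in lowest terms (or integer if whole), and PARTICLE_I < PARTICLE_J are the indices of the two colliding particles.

Pair (0,1): pos 5,16 vel 3,2 -> gap=11, closing at 1/unit, collide at t=11
Earliest collision: t=11 between 0 and 1

Answer: 11 0 1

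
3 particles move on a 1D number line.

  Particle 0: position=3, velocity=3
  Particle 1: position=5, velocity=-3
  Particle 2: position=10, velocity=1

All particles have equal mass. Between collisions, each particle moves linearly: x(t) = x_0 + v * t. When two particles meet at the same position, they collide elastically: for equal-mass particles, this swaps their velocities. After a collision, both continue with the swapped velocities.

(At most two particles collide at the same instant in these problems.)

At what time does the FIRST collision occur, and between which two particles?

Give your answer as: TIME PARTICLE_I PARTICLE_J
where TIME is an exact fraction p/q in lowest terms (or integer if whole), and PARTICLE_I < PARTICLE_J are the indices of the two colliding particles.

Answer: 1/3 0 1

Derivation:
Pair (0,1): pos 3,5 vel 3,-3 -> gap=2, closing at 6/unit, collide at t=1/3
Pair (1,2): pos 5,10 vel -3,1 -> not approaching (rel speed -4 <= 0)
Earliest collision: t=1/3 between 0 and 1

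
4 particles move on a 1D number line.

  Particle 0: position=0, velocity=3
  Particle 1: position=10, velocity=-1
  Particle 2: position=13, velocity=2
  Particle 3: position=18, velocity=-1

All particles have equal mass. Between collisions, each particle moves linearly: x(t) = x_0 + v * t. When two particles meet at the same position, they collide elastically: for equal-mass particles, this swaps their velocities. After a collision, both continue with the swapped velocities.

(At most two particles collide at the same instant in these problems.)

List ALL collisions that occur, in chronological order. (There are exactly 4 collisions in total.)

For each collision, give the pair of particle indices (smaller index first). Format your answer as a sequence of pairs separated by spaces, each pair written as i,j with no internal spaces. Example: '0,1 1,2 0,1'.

Answer: 2,3 0,1 1,2 2,3

Derivation:
Collision at t=5/3: particles 2 and 3 swap velocities; positions: p0=5 p1=25/3 p2=49/3 p3=49/3; velocities now: v0=3 v1=-1 v2=-1 v3=2
Collision at t=5/2: particles 0 and 1 swap velocities; positions: p0=15/2 p1=15/2 p2=31/2 p3=18; velocities now: v0=-1 v1=3 v2=-1 v3=2
Collision at t=9/2: particles 1 and 2 swap velocities; positions: p0=11/2 p1=27/2 p2=27/2 p3=22; velocities now: v0=-1 v1=-1 v2=3 v3=2
Collision at t=13: particles 2 and 3 swap velocities; positions: p0=-3 p1=5 p2=39 p3=39; velocities now: v0=-1 v1=-1 v2=2 v3=3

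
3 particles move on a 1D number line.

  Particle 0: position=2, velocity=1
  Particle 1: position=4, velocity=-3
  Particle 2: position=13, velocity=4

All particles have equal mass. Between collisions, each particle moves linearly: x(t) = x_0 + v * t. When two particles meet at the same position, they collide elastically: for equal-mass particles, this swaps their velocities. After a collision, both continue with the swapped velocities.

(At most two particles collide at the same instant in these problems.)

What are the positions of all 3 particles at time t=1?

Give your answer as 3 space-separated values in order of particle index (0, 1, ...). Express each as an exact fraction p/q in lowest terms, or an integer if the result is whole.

Answer: 1 3 17

Derivation:
Collision at t=1/2: particles 0 and 1 swap velocities; positions: p0=5/2 p1=5/2 p2=15; velocities now: v0=-3 v1=1 v2=4
Advance to t=1 (no further collisions before then); velocities: v0=-3 v1=1 v2=4; positions = 1 3 17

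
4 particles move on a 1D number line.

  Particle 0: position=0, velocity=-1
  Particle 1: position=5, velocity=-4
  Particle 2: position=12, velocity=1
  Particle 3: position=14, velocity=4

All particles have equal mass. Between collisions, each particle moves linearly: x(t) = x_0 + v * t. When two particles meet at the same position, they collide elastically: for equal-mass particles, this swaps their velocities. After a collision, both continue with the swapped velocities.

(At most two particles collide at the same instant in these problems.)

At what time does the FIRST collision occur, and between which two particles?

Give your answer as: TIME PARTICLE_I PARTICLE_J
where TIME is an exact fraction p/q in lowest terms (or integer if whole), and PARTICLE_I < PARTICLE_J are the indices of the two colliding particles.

Answer: 5/3 0 1

Derivation:
Pair (0,1): pos 0,5 vel -1,-4 -> gap=5, closing at 3/unit, collide at t=5/3
Pair (1,2): pos 5,12 vel -4,1 -> not approaching (rel speed -5 <= 0)
Pair (2,3): pos 12,14 vel 1,4 -> not approaching (rel speed -3 <= 0)
Earliest collision: t=5/3 between 0 and 1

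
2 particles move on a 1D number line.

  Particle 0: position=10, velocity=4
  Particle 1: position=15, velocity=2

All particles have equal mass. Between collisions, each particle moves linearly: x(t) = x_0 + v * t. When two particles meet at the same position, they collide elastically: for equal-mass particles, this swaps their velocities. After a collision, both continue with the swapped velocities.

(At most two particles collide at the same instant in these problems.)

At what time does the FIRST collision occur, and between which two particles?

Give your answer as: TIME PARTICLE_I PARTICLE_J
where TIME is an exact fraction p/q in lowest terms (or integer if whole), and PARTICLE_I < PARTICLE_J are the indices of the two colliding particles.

Answer: 5/2 0 1

Derivation:
Pair (0,1): pos 10,15 vel 4,2 -> gap=5, closing at 2/unit, collide at t=5/2
Earliest collision: t=5/2 between 0 and 1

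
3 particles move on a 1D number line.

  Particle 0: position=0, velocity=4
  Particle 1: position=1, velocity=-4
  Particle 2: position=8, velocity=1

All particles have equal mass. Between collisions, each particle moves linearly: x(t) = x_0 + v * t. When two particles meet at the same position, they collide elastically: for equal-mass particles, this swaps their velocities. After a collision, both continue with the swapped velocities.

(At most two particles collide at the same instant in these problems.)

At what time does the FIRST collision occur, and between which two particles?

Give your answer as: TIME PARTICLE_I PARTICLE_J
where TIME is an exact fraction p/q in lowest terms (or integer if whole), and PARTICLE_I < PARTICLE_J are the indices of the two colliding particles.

Pair (0,1): pos 0,1 vel 4,-4 -> gap=1, closing at 8/unit, collide at t=1/8
Pair (1,2): pos 1,8 vel -4,1 -> not approaching (rel speed -5 <= 0)
Earliest collision: t=1/8 between 0 and 1

Answer: 1/8 0 1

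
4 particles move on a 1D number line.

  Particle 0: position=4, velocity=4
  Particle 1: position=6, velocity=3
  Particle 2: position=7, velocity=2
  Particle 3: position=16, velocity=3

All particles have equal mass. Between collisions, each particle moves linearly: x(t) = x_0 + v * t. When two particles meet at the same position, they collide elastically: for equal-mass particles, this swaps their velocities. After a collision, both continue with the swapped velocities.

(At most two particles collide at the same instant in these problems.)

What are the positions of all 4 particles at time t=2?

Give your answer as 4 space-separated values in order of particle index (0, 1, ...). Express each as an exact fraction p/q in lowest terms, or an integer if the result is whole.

Answer: 11 12 12 22

Derivation:
Collision at t=1: particles 1 and 2 swap velocities; positions: p0=8 p1=9 p2=9 p3=19; velocities now: v0=4 v1=2 v2=3 v3=3
Collision at t=3/2: particles 0 and 1 swap velocities; positions: p0=10 p1=10 p2=21/2 p3=41/2; velocities now: v0=2 v1=4 v2=3 v3=3
Collision at t=2: particles 1 and 2 swap velocities; positions: p0=11 p1=12 p2=12 p3=22; velocities now: v0=2 v1=3 v2=4 v3=3
Advance to t=2 (no further collisions before then); velocities: v0=2 v1=3 v2=4 v3=3; positions = 11 12 12 22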